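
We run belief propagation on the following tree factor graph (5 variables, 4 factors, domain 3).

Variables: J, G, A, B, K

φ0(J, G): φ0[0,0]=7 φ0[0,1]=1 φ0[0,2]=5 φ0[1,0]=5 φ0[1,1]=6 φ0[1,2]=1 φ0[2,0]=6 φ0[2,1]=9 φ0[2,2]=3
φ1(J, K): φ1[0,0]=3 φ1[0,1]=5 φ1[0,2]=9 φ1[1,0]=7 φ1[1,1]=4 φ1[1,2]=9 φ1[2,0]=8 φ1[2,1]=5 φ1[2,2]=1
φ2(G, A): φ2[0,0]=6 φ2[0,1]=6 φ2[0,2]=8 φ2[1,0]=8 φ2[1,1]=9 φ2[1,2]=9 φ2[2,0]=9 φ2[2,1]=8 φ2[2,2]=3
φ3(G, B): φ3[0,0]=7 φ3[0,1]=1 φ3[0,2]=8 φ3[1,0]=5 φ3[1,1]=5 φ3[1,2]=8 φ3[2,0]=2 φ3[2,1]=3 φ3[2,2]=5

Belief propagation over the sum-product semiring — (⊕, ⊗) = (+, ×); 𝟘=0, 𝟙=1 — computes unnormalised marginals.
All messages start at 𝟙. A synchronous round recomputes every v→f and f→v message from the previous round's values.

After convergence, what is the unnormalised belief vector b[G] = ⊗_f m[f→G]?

b[G] = [96960, 123084, 29400]

init: all messages = 𝟙 over 3 values
r1 m[φ0→J] = [13, 12, 18]
r1 m[φ0→G] = [18, 16, 9]
r1 m[φ1→J] = [17, 20, 14]
r1 m[φ1→K] = [18, 14, 19]
r1 m[φ2→G] = [20, 26, 20]
r1 m[φ2→A] = [23, 23, 20]
r1 m[φ3→G] = [16, 18, 10]
r1 m[φ3→B] = [14, 9, 21]
r1 m[J→φ0] = [1, 1, 1]
r1 m[J→φ1] = [1, 1, 1]
r1 m[G→φ0] = [1, 1, 1]
r1 m[G→φ2] = [1, 1, 1]
r1 m[G→φ3] = [1, 1, 1]
r1 m[A→φ2] = [1, 1, 1]
r1 m[B→φ3] = [1, 1, 1]
r1 m[K→φ1] = [1, 1, 1]
r2 m[φ0→J] = [13, 12, 18]
r2 m[φ0→G] = [18, 16, 9]
r2 m[φ1→J] = [17, 20, 14]
r2 m[φ1→K] = [18, 14, 19]
r2 m[φ2→G] = [20, 26, 20]
r2 m[φ2→A] = [23, 23, 20]
r2 m[φ3→G] = [16, 18, 10]
r2 m[φ3→B] = [14, 9, 21]
r2 m[J→φ0] = [17, 20, 14]
r2 m[J→φ1] = [13, 12, 18]
r2 m[G→φ0] = [320, 468, 200]
r2 m[G→φ2] = [288, 288, 90]
r2 m[G→φ3] = [360, 416, 180]
r2 m[A→φ2] = [1, 1, 1]
r2 m[B→φ3] = [1, 1, 1]
r2 m[K→φ1] = [1, 1, 1]
r3 m[φ0→J] = [3708, 4608, 6732]
r3 m[φ0→G] = [303, 263, 147]
r3 m[φ1→J] = [17, 20, 14]
r3 m[φ1→K] = [267, 203, 243]
r3 m[φ2→G] = [20, 26, 20]
r3 m[φ2→A] = [4842, 5040, 5166]
r3 m[φ3→G] = [16, 18, 10]
r3 m[φ3→B] = [4960, 2980, 7108]
r3 m[J→φ0] = [17, 20, 14]
r3 m[J→φ1] = [13, 12, 18]
r3 m[G→φ0] = [320, 468, 200]
r3 m[G→φ2] = [288, 288, 90]
r3 m[G→φ3] = [360, 416, 180]
r3 m[A→φ2] = [1, 1, 1]
r3 m[B→φ3] = [1, 1, 1]
r3 m[K→φ1] = [1, 1, 1]
r4 m[φ0→J] = [3708, 4608, 6732]
r4 m[φ0→G] = [303, 263, 147]
r4 m[φ1→J] = [17, 20, 14]
r4 m[φ1→K] = [267, 203, 243]
r4 m[φ2→G] = [20, 26, 20]
r4 m[φ2→A] = [4842, 5040, 5166]
r4 m[φ3→G] = [16, 18, 10]
r4 m[φ3→B] = [4960, 2980, 7108]
r4 m[J→φ0] = [17, 20, 14]
r4 m[J→φ1] = [3708, 4608, 6732]
r4 m[G→φ0] = [320, 468, 200]
r4 m[G→φ2] = [4848, 4734, 1470]
r4 m[G→φ3] = [6060, 6838, 2940]
r4 m[A→φ2] = [1, 1, 1]
r4 m[B→φ3] = [1, 1, 1]
r4 m[K→φ1] = [1, 1, 1]
r5 m[φ0→J] = [3708, 4608, 6732]
r5 m[φ0→G] = [303, 263, 147]
r5 m[φ1→J] = [17, 20, 14]
r5 m[φ1→K] = [97236, 70632, 81576]
r5 m[φ2→G] = [20, 26, 20]
r5 m[φ2→A] = [80190, 83454, 85800]
r5 m[φ3→G] = [16, 18, 10]
r5 m[φ3→B] = [82490, 49070, 117884]
r5 m[J→φ0] = [17, 20, 14]
r5 m[J→φ1] = [3708, 4608, 6732]
r5 m[G→φ0] = [320, 468, 200]
r5 m[G→φ2] = [4848, 4734, 1470]
r5 m[G→φ3] = [6060, 6838, 2940]
r5 m[A→φ2] = [1, 1, 1]
r5 m[B→φ3] = [1, 1, 1]
r5 m[K→φ1] = [1, 1, 1]
r6 m[φ0→J] = [3708, 4608, 6732]
r6 m[φ0→G] = [303, 263, 147]
r6 m[φ1→J] = [17, 20, 14]
r6 m[φ1→K] = [97236, 70632, 81576]
r6 m[φ2→G] = [20, 26, 20]
r6 m[φ2→A] = [80190, 83454, 85800]
r6 m[φ3→G] = [16, 18, 10]
r6 m[φ3→B] = [82490, 49070, 117884]
r6 m[J→φ0] = [17, 20, 14]
r6 m[J→φ1] = [3708, 4608, 6732]
r6 m[G→φ0] = [320, 468, 200]
r6 m[G→φ2] = [4848, 4734, 1470]
r6 m[G→φ3] = [6060, 6838, 2940]
r6 m[A→φ2] = [1, 1, 1]
r6 m[B→φ3] = [1, 1, 1]
r6 m[K→φ1] = [1, 1, 1]
fixed point reached at round 6
b[G] = ⊗ incoming = [96960, 123084, 29400]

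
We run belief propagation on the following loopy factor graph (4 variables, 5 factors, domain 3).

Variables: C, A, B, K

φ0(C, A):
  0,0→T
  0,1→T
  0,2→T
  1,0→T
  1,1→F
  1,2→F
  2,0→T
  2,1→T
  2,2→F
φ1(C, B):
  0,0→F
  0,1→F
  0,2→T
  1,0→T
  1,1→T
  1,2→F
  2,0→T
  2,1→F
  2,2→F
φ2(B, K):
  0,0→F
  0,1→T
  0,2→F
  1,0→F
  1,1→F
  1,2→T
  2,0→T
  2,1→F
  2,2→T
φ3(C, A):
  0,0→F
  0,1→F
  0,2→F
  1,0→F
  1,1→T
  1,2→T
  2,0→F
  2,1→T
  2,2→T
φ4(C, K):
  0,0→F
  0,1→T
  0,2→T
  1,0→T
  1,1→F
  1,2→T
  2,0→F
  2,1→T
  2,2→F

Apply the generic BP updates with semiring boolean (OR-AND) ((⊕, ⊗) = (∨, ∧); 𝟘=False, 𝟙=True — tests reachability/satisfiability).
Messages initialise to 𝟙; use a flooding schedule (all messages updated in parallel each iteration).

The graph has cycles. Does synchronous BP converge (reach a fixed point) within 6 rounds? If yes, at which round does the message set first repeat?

NOT CONVERGED within 6 rounds

init: all messages = 𝟙 over 3 values
r1 m[φ0→C] = [T, T, T]
r1 m[φ0→A] = [T, T, T]
r1 m[φ1→C] = [T, T, T]
r1 m[φ1→B] = [T, T, T]
r1 m[φ2→B] = [T, T, T]
r1 m[φ2→K] = [T, T, T]
r1 m[φ3→C] = [F, T, T]
r1 m[φ3→A] = [F, T, T]
r1 m[φ4→C] = [T, T, T]
r1 m[φ4→K] = [T, T, T]
r1 m[C→φ0] = [T, T, T]
r1 m[C→φ1] = [T, T, T]
r1 m[C→φ3] = [T, T, T]
r1 m[C→φ4] = [T, T, T]
r1 m[A→φ0] = [T, T, T]
r1 m[A→φ3] = [T, T, T]
r1 m[B→φ1] = [T, T, T]
r1 m[B→φ2] = [T, T, T]
r1 m[K→φ2] = [T, T, T]
r1 m[K→φ4] = [T, T, T]
r2 m[φ0→C] = [T, T, T]
r2 m[φ0→A] = [T, T, T]
r2 m[φ1→C] = [T, T, T]
r2 m[φ1→B] = [T, T, T]
r2 m[φ2→B] = [T, T, T]
r2 m[φ2→K] = [T, T, T]
r2 m[φ3→C] = [F, T, T]
r2 m[φ3→A] = [F, T, T]
r2 m[φ4→C] = [T, T, T]
r2 m[φ4→K] = [T, T, T]
r2 m[C→φ0] = [F, T, T]
r2 m[C→φ1] = [F, T, T]
r2 m[C→φ3] = [T, T, T]
r2 m[C→φ4] = [F, T, T]
r2 m[A→φ0] = [F, T, T]
r2 m[A→φ3] = [T, T, T]
r2 m[B→φ1] = [T, T, T]
r2 m[B→φ2] = [T, T, T]
r2 m[K→φ2] = [T, T, T]
r2 m[K→φ4] = [T, T, T]
r3 m[φ0→C] = [T, F, T]
r3 m[φ0→A] = [T, T, F]
r3 m[φ1→C] = [T, T, T]
r3 m[φ1→B] = [T, T, F]
r3 m[φ2→B] = [T, T, T]
r3 m[φ2→K] = [T, T, T]
r3 m[φ3→C] = [F, T, T]
r3 m[φ3→A] = [F, T, T]
r3 m[φ4→C] = [T, T, T]
r3 m[φ4→K] = [T, T, T]
r3 m[C→φ0] = [F, T, T]
r3 m[C→φ1] = [F, T, T]
r3 m[C→φ3] = [T, T, T]
r3 m[C→φ4] = [F, T, T]
r3 m[A→φ0] = [F, T, T]
r3 m[A→φ3] = [T, T, T]
r3 m[B→φ1] = [T, T, T]
r3 m[B→φ2] = [T, T, T]
r3 m[K→φ2] = [T, T, T]
r3 m[K→φ4] = [T, T, T]
r4 m[φ0→C] = [T, F, T]
r4 m[φ0→A] = [T, T, F]
r4 m[φ1→C] = [T, T, T]
r4 m[φ1→B] = [T, T, F]
r4 m[φ2→B] = [T, T, T]
r4 m[φ2→K] = [T, T, T]
r4 m[φ3→C] = [F, T, T]
r4 m[φ3→A] = [F, T, T]
r4 m[φ4→C] = [T, T, T]
r4 m[φ4→K] = [T, T, T]
r4 m[C→φ0] = [F, T, T]
r4 m[C→φ1] = [F, F, T]
r4 m[C→φ3] = [T, F, T]
r4 m[C→φ4] = [F, F, T]
r4 m[A→φ0] = [F, T, T]
r4 m[A→φ3] = [T, T, F]
r4 m[B→φ1] = [T, T, T]
r4 m[B→φ2] = [T, T, F]
r4 m[K→φ2] = [T, T, T]
r4 m[K→φ4] = [T, T, T]
r5 m[φ0→C] = [T, F, T]
r5 m[φ0→A] = [T, T, F]
r5 m[φ1→C] = [T, T, T]
r5 m[φ1→B] = [T, F, F]
r5 m[φ2→B] = [T, T, T]
r5 m[φ2→K] = [F, T, T]
r5 m[φ3→C] = [F, T, T]
r5 m[φ3→A] = [F, T, T]
r5 m[φ4→C] = [T, T, T]
r5 m[φ4→K] = [F, T, F]
r5 m[C→φ0] = [F, T, T]
r5 m[C→φ1] = [F, F, T]
r5 m[C→φ3] = [T, F, T]
r5 m[C→φ4] = [F, F, T]
r5 m[A→φ0] = [F, T, T]
r5 m[A→φ3] = [T, T, F]
r5 m[B→φ1] = [T, T, T]
r5 m[B→φ2] = [T, T, F]
r5 m[K→φ2] = [T, T, T]
r5 m[K→φ4] = [T, T, T]
r6 m[φ0→C] = [T, F, T]
r6 m[φ0→A] = [T, T, F]
r6 m[φ1→C] = [T, T, T]
r6 m[φ1→B] = [T, F, F]
r6 m[φ2→B] = [T, T, T]
r6 m[φ2→K] = [F, T, T]
r6 m[φ3→C] = [F, T, T]
r6 m[φ3→A] = [F, T, T]
r6 m[φ4→C] = [T, T, T]
r6 m[φ4→K] = [F, T, F]
r6 m[C→φ0] = [F, T, T]
r6 m[C→φ1] = [F, F, T]
r6 m[C→φ3] = [T, F, T]
r6 m[C→φ4] = [F, F, T]
r6 m[A→φ0] = [F, T, T]
r6 m[A→φ3] = [T, T, F]
r6 m[B→φ1] = [T, T, T]
r6 m[B→φ2] = [T, F, F]
r6 m[K→φ2] = [F, T, F]
r6 m[K→φ4] = [F, T, T]
no fixed point within 6 rounds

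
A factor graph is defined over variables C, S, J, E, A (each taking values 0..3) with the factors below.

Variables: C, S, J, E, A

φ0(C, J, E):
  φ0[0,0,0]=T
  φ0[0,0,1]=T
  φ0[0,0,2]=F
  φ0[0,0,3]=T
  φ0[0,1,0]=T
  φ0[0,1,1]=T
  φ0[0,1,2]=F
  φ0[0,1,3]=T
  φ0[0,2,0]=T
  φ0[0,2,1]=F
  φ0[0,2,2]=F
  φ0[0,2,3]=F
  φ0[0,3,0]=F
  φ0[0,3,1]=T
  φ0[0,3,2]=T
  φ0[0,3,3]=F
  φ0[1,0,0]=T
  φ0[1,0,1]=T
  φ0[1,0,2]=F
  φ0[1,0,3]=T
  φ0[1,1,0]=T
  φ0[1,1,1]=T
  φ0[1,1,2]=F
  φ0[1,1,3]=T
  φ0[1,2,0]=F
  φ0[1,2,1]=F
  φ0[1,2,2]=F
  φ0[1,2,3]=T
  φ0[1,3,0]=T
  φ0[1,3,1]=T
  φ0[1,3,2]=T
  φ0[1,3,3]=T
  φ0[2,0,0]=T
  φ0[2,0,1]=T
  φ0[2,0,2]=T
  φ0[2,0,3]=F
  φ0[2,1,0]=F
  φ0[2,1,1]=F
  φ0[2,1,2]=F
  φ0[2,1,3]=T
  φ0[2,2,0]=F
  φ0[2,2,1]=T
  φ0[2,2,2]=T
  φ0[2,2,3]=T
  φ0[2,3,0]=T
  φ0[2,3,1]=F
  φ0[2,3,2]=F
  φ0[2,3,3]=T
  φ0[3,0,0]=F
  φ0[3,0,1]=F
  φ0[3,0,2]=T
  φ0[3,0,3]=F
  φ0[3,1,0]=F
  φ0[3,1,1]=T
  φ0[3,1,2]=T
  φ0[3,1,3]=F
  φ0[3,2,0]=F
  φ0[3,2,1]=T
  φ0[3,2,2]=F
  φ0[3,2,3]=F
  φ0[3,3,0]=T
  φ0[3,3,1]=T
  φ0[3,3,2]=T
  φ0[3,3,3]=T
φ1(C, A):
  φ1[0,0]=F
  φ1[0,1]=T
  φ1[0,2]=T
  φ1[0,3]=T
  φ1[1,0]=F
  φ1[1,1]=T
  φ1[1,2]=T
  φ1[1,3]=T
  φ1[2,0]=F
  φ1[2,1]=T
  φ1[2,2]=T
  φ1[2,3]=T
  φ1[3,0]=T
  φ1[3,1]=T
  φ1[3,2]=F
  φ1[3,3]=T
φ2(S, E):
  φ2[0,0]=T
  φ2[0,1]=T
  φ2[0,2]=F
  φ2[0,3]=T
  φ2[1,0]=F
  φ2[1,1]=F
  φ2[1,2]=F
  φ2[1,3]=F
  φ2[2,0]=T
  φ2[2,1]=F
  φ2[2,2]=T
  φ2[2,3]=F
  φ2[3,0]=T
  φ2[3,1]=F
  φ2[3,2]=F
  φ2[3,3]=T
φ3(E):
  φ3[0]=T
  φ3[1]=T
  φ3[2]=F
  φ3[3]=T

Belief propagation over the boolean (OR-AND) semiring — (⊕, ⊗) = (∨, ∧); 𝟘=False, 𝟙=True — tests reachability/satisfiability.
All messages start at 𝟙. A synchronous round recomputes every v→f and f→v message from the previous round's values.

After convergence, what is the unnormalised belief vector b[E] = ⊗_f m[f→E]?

init: all messages = 𝟙 over 4 values
r1 m[φ0→C] = [T, T, T, T]
r1 m[φ0→J] = [T, T, T, T]
r1 m[φ0→E] = [T, T, T, T]
r1 m[φ1→C] = [T, T, T, T]
r1 m[φ1→A] = [T, T, T, T]
r1 m[φ2→S] = [T, F, T, T]
r1 m[φ2→E] = [T, T, T, T]
r1 m[φ3→E] = [T, T, F, T]
r1 m[C→φ0] = [T, T, T, T]
r1 m[C→φ1] = [T, T, T, T]
r1 m[S→φ2] = [T, T, T, T]
r1 m[J→φ0] = [T, T, T, T]
r1 m[E→φ0] = [T, T, T, T]
r1 m[E→φ2] = [T, T, T, T]
r1 m[E→φ3] = [T, T, T, T]
r1 m[A→φ1] = [T, T, T, T]
r2 m[φ0→C] = [T, T, T, T]
r2 m[φ0→J] = [T, T, T, T]
r2 m[φ0→E] = [T, T, T, T]
r2 m[φ1→C] = [T, T, T, T]
r2 m[φ1→A] = [T, T, T, T]
r2 m[φ2→S] = [T, F, T, T]
r2 m[φ2→E] = [T, T, T, T]
r2 m[φ3→E] = [T, T, F, T]
r2 m[C→φ0] = [T, T, T, T]
r2 m[C→φ1] = [T, T, T, T]
r2 m[S→φ2] = [T, T, T, T]
r2 m[J→φ0] = [T, T, T, T]
r2 m[E→φ0] = [T, T, F, T]
r2 m[E→φ2] = [T, T, F, T]
r2 m[E→φ3] = [T, T, T, T]
r2 m[A→φ1] = [T, T, T, T]
r3 m[φ0→C] = [T, T, T, T]
r3 m[φ0→J] = [T, T, T, T]
r3 m[φ0→E] = [T, T, T, T]
r3 m[φ1→C] = [T, T, T, T]
r3 m[φ1→A] = [T, T, T, T]
r3 m[φ2→S] = [T, F, T, T]
r3 m[φ2→E] = [T, T, T, T]
r3 m[φ3→E] = [T, T, F, T]
r3 m[C→φ0] = [T, T, T, T]
r3 m[C→φ1] = [T, T, T, T]
r3 m[S→φ2] = [T, T, T, T]
r3 m[J→φ0] = [T, T, T, T]
r3 m[E→φ0] = [T, T, F, T]
r3 m[E→φ2] = [T, T, F, T]
r3 m[E→φ3] = [T, T, T, T]
r3 m[A→φ1] = [T, T, T, T]
fixed point reached at round 3
b[E] = ⊗ incoming = [T, T, F, T]

b[E] = [T, T, F, T]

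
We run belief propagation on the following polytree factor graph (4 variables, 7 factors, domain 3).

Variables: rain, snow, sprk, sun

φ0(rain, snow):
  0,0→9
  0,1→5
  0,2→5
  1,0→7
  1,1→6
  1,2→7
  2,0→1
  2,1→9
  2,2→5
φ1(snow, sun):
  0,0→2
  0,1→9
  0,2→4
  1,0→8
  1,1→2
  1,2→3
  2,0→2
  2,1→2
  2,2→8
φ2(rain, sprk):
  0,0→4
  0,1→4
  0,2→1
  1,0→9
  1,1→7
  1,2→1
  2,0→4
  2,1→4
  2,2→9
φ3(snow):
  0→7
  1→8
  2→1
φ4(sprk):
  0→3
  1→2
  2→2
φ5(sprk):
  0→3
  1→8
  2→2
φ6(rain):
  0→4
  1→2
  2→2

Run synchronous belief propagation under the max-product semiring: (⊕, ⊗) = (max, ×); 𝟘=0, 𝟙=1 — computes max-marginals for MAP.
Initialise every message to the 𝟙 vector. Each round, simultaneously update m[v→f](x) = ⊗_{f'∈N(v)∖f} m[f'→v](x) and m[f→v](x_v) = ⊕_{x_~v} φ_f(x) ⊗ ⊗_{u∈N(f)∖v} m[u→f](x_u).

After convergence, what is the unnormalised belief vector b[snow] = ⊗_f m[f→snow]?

init: all messages = 𝟙 over 3 values
r1 m[φ0→rain] = [9, 7, 9]
r1 m[φ0→snow] = [9, 9, 7]
r1 m[φ1→snow] = [9, 8, 8]
r1 m[φ1→sun] = [8, 9, 8]
r1 m[φ2→rain] = [4, 9, 9]
r1 m[φ2→sprk] = [9, 7, 9]
r1 m[φ3→snow] = [7, 8, 1]
r1 m[φ4→sprk] = [3, 2, 2]
r1 m[φ5→sprk] = [3, 8, 2]
r1 m[φ6→rain] = [4, 2, 2]
r1 m[rain→φ0] = [1, 1, 1]
r1 m[rain→φ2] = [1, 1, 1]
r1 m[rain→φ6] = [1, 1, 1]
r1 m[snow→φ0] = [1, 1, 1]
r1 m[snow→φ1] = [1, 1, 1]
r1 m[snow→φ3] = [1, 1, 1]
r1 m[sprk→φ2] = [1, 1, 1]
r1 m[sprk→φ4] = [1, 1, 1]
r1 m[sprk→φ5] = [1, 1, 1]
r1 m[sun→φ1] = [1, 1, 1]
r2 m[φ0→rain] = [9, 7, 9]
r2 m[φ0→snow] = [9, 9, 7]
r2 m[φ1→snow] = [9, 8, 8]
r2 m[φ1→sun] = [8, 9, 8]
r2 m[φ2→rain] = [4, 9, 9]
r2 m[φ2→sprk] = [9, 7, 9]
r2 m[φ3→snow] = [7, 8, 1]
r2 m[φ4→sprk] = [3, 2, 2]
r2 m[φ5→sprk] = [3, 8, 2]
r2 m[φ6→rain] = [4, 2, 2]
r2 m[rain→φ0] = [16, 18, 18]
r2 m[rain→φ2] = [36, 14, 18]
r2 m[rain→φ6] = [36, 63, 81]
r2 m[snow→φ0] = [63, 64, 8]
r2 m[snow→φ1] = [63, 72, 7]
r2 m[snow→φ3] = [81, 72, 56]
r2 m[sprk→φ2] = [9, 16, 4]
r2 m[sprk→φ4] = [27, 56, 18]
r2 m[sprk→φ5] = [27, 14, 18]
r2 m[sun→φ1] = [1, 1, 1]
r3 m[φ0→rain] = [567, 441, 576]
r3 m[φ0→snow] = [144, 162, 126]
r3 m[φ1→snow] = [9, 8, 8]
r3 m[φ1→sun] = [576, 567, 252]
r3 m[φ2→rain] = [64, 112, 64]
r3 m[φ2→sprk] = [144, 144, 162]
r3 m[φ3→snow] = [7, 8, 1]
r3 m[φ4→sprk] = [3, 2, 2]
r3 m[φ5→sprk] = [3, 8, 2]
r3 m[φ6→rain] = [4, 2, 2]
r3 m[rain→φ0] = [16, 18, 18]
r3 m[rain→φ2] = [36, 14, 18]
r3 m[rain→φ6] = [36, 63, 81]
r3 m[snow→φ0] = [63, 64, 8]
r3 m[snow→φ1] = [63, 72, 7]
r3 m[snow→φ3] = [81, 72, 56]
r3 m[sprk→φ2] = [9, 16, 4]
r3 m[sprk→φ4] = [27, 56, 18]
r3 m[sprk→φ5] = [27, 14, 18]
r3 m[sun→φ1] = [1, 1, 1]
r4 m[φ0→rain] = [567, 441, 576]
r4 m[φ0→snow] = [144, 162, 126]
r4 m[φ1→snow] = [9, 8, 8]
r4 m[φ1→sun] = [576, 567, 252]
r4 m[φ2→rain] = [64, 112, 64]
r4 m[φ2→sprk] = [144, 144, 162]
r4 m[φ3→snow] = [7, 8, 1]
r4 m[φ4→sprk] = [3, 2, 2]
r4 m[φ5→sprk] = [3, 8, 2]
r4 m[φ6→rain] = [4, 2, 2]
r4 m[rain→φ0] = [256, 224, 128]
r4 m[rain→φ2] = [2268, 882, 1152]
r4 m[rain→φ6] = [36288, 49392, 36864]
r4 m[snow→φ0] = [63, 64, 8]
r4 m[snow→φ1] = [1008, 1296, 126]
r4 m[snow→φ3] = [1296, 1296, 1008]
r4 m[sprk→φ2] = [9, 16, 4]
r4 m[sprk→φ4] = [432, 1152, 324]
r4 m[sprk→φ5] = [432, 288, 324]
r4 m[sun→φ1] = [1, 1, 1]
r5 m[φ0→rain] = [567, 441, 576]
r5 m[φ0→snow] = [2304, 1344, 1568]
r5 m[φ1→snow] = [9, 8, 8]
r5 m[φ1→sun] = [10368, 9072, 4032]
r5 m[φ2→rain] = [64, 112, 64]
r5 m[φ2→sprk] = [9072, 9072, 10368]
r5 m[φ3→snow] = [7, 8, 1]
r5 m[φ4→sprk] = [3, 2, 2]
r5 m[φ5→sprk] = [3, 8, 2]
r5 m[φ6→rain] = [4, 2, 2]
r5 m[rain→φ0] = [256, 224, 128]
r5 m[rain→φ2] = [2268, 882, 1152]
r5 m[rain→φ6] = [36288, 49392, 36864]
r5 m[snow→φ0] = [63, 64, 8]
r5 m[snow→φ1] = [1008, 1296, 126]
r5 m[snow→φ3] = [1296, 1296, 1008]
r5 m[sprk→φ2] = [9, 16, 4]
r5 m[sprk→φ4] = [432, 1152, 324]
r5 m[sprk→φ5] = [432, 288, 324]
r5 m[sun→φ1] = [1, 1, 1]
r6 m[φ0→rain] = [567, 441, 576]
r6 m[φ0→snow] = [2304, 1344, 1568]
r6 m[φ1→snow] = [9, 8, 8]
r6 m[φ1→sun] = [10368, 9072, 4032]
r6 m[φ2→rain] = [64, 112, 64]
r6 m[φ2→sprk] = [9072, 9072, 10368]
r6 m[φ3→snow] = [7, 8, 1]
r6 m[φ4→sprk] = [3, 2, 2]
r6 m[φ5→sprk] = [3, 8, 2]
r6 m[φ6→rain] = [4, 2, 2]
r6 m[rain→φ0] = [256, 224, 128]
r6 m[rain→φ2] = [2268, 882, 1152]
r6 m[rain→φ6] = [36288, 49392, 36864]
r6 m[snow→φ0] = [63, 64, 8]
r6 m[snow→φ1] = [16128, 10752, 1568]
r6 m[snow→φ3] = [20736, 10752, 12544]
r6 m[sprk→φ2] = [9, 16, 4]
r6 m[sprk→φ4] = [27216, 72576, 20736]
r6 m[sprk→φ5] = [27216, 18144, 20736]
r6 m[sun→φ1] = [1, 1, 1]
r7 m[φ0→rain] = [567, 441, 576]
r7 m[φ0→snow] = [2304, 1344, 1568]
r7 m[φ1→snow] = [9, 8, 8]
r7 m[φ1→sun] = [86016, 145152, 64512]
r7 m[φ2→rain] = [64, 112, 64]
r7 m[φ2→sprk] = [9072, 9072, 10368]
r7 m[φ3→snow] = [7, 8, 1]
r7 m[φ4→sprk] = [3, 2, 2]
r7 m[φ5→sprk] = [3, 8, 2]
r7 m[φ6→rain] = [4, 2, 2]
r7 m[rain→φ0] = [256, 224, 128]
r7 m[rain→φ2] = [2268, 882, 1152]
r7 m[rain→φ6] = [36288, 49392, 36864]
r7 m[snow→φ0] = [63, 64, 8]
r7 m[snow→φ1] = [16128, 10752, 1568]
r7 m[snow→φ3] = [20736, 10752, 12544]
r7 m[sprk→φ2] = [9, 16, 4]
r7 m[sprk→φ4] = [27216, 72576, 20736]
r7 m[sprk→φ5] = [27216, 18144, 20736]
r7 m[sun→φ1] = [1, 1, 1]
r8 m[φ0→rain] = [567, 441, 576]
r8 m[φ0→snow] = [2304, 1344, 1568]
r8 m[φ1→snow] = [9, 8, 8]
r8 m[φ1→sun] = [86016, 145152, 64512]
r8 m[φ2→rain] = [64, 112, 64]
r8 m[φ2→sprk] = [9072, 9072, 10368]
r8 m[φ3→snow] = [7, 8, 1]
r8 m[φ4→sprk] = [3, 2, 2]
r8 m[φ5→sprk] = [3, 8, 2]
r8 m[φ6→rain] = [4, 2, 2]
r8 m[rain→φ0] = [256, 224, 128]
r8 m[rain→φ2] = [2268, 882, 1152]
r8 m[rain→φ6] = [36288, 49392, 36864]
r8 m[snow→φ0] = [63, 64, 8]
r8 m[snow→φ1] = [16128, 10752, 1568]
r8 m[snow→φ3] = [20736, 10752, 12544]
r8 m[sprk→φ2] = [9, 16, 4]
r8 m[sprk→φ4] = [27216, 72576, 20736]
r8 m[sprk→φ5] = [27216, 18144, 20736]
r8 m[sun→φ1] = [1, 1, 1]
fixed point reached at round 8
b[snow] = ⊗ incoming = [145152, 86016, 12544]

b[snow] = [145152, 86016, 12544]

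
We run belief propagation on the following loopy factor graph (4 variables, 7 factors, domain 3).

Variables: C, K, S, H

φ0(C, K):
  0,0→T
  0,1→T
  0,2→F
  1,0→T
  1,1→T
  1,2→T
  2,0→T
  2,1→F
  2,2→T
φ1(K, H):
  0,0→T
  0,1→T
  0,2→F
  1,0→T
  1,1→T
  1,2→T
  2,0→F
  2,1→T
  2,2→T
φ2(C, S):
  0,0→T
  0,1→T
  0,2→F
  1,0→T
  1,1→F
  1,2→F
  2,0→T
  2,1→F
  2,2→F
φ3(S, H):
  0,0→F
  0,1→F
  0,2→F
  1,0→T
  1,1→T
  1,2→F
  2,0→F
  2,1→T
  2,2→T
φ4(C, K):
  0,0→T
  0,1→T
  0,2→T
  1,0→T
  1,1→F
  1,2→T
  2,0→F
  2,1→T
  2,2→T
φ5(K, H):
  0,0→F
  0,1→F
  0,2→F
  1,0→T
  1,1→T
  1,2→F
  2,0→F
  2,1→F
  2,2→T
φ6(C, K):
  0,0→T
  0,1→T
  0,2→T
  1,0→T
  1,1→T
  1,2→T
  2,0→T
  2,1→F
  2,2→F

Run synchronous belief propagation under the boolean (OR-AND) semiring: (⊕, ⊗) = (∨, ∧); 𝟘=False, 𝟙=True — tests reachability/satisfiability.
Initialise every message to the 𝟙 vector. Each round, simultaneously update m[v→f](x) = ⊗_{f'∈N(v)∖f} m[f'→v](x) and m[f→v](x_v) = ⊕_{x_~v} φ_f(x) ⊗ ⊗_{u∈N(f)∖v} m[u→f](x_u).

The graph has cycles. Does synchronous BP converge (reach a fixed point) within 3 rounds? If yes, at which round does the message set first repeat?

init: all messages = 𝟙 over 3 values
r1 m[φ0→C] = [T, T, T]
r1 m[φ0→K] = [T, T, T]
r1 m[φ1→K] = [T, T, T]
r1 m[φ1→H] = [T, T, T]
r1 m[φ2→C] = [T, T, T]
r1 m[φ2→S] = [T, T, F]
r1 m[φ3→S] = [F, T, T]
r1 m[φ3→H] = [T, T, T]
r1 m[φ4→C] = [T, T, T]
r1 m[φ4→K] = [T, T, T]
r1 m[φ5→K] = [F, T, T]
r1 m[φ5→H] = [T, T, T]
r1 m[φ6→C] = [T, T, T]
r1 m[φ6→K] = [T, T, T]
r1 m[C→φ0] = [T, T, T]
r1 m[C→φ2] = [T, T, T]
r1 m[C→φ4] = [T, T, T]
r1 m[C→φ6] = [T, T, T]
r1 m[K→φ0] = [T, T, T]
r1 m[K→φ1] = [T, T, T]
r1 m[K→φ4] = [T, T, T]
r1 m[K→φ5] = [T, T, T]
r1 m[K→φ6] = [T, T, T]
r1 m[S→φ2] = [T, T, T]
r1 m[S→φ3] = [T, T, T]
r1 m[H→φ1] = [T, T, T]
r1 m[H→φ3] = [T, T, T]
r1 m[H→φ5] = [T, T, T]
r2 m[φ0→C] = [T, T, T]
r2 m[φ0→K] = [T, T, T]
r2 m[φ1→K] = [T, T, T]
r2 m[φ1→H] = [T, T, T]
r2 m[φ2→C] = [T, T, T]
r2 m[φ2→S] = [T, T, F]
r2 m[φ3→S] = [F, T, T]
r2 m[φ3→H] = [T, T, T]
r2 m[φ4→C] = [T, T, T]
r2 m[φ4→K] = [T, T, T]
r2 m[φ5→K] = [F, T, T]
r2 m[φ5→H] = [T, T, T]
r2 m[φ6→C] = [T, T, T]
r2 m[φ6→K] = [T, T, T]
r2 m[C→φ0] = [T, T, T]
r2 m[C→φ2] = [T, T, T]
r2 m[C→φ4] = [T, T, T]
r2 m[C→φ6] = [T, T, T]
r2 m[K→φ0] = [F, T, T]
r2 m[K→φ1] = [F, T, T]
r2 m[K→φ4] = [F, T, T]
r2 m[K→φ5] = [T, T, T]
r2 m[K→φ6] = [F, T, T]
r2 m[S→φ2] = [F, T, T]
r2 m[S→φ3] = [T, T, F]
r2 m[H→φ1] = [T, T, T]
r2 m[H→φ3] = [T, T, T]
r2 m[H→φ5] = [T, T, T]
r3 m[φ0→C] = [T, T, T]
r3 m[φ0→K] = [T, T, T]
r3 m[φ1→K] = [T, T, T]
r3 m[φ1→H] = [T, T, T]
r3 m[φ2→C] = [T, F, F]
r3 m[φ2→S] = [T, T, F]
r3 m[φ3→S] = [F, T, T]
r3 m[φ3→H] = [T, T, F]
r3 m[φ4→C] = [T, T, T]
r3 m[φ4→K] = [T, T, T]
r3 m[φ5→K] = [F, T, T]
r3 m[φ5→H] = [T, T, T]
r3 m[φ6→C] = [T, T, F]
r3 m[φ6→K] = [T, T, T]
r3 m[C→φ0] = [T, T, T]
r3 m[C→φ2] = [T, T, T]
r3 m[C→φ4] = [T, T, T]
r3 m[C→φ6] = [T, T, T]
r3 m[K→φ0] = [F, T, T]
r3 m[K→φ1] = [F, T, T]
r3 m[K→φ4] = [F, T, T]
r3 m[K→φ5] = [T, T, T]
r3 m[K→φ6] = [F, T, T]
r3 m[S→φ2] = [F, T, T]
r3 m[S→φ3] = [T, T, F]
r3 m[H→φ1] = [T, T, T]
r3 m[H→φ3] = [T, T, T]
r3 m[H→φ5] = [T, T, T]
no fixed point within 3 rounds

NOT CONVERGED within 3 rounds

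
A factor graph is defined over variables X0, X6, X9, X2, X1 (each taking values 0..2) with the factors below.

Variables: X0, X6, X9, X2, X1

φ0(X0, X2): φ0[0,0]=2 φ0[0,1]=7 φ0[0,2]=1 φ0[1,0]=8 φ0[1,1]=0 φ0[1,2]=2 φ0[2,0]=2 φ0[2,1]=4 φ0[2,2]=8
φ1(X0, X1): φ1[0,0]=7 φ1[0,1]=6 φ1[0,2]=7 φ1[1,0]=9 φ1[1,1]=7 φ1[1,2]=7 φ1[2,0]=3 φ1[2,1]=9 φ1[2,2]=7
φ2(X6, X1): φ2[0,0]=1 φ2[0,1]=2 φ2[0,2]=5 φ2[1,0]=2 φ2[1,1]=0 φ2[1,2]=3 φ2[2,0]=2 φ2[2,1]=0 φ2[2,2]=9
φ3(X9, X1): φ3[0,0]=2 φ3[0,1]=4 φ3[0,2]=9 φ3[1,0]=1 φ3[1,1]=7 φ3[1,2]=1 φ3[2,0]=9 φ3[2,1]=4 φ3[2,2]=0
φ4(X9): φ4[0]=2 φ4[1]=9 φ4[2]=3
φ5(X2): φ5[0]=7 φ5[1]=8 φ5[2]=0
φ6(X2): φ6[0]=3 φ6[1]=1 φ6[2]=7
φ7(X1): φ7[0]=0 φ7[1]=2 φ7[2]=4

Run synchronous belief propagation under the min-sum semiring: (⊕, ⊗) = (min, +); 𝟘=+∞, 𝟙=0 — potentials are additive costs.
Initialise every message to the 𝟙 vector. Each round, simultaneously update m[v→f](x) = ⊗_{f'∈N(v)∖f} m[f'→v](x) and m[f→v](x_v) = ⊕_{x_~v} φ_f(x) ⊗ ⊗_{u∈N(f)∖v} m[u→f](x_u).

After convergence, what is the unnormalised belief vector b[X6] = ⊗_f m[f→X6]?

init: all messages = 𝟙 over 3 values
r1 m[φ0→X0] = [1, 0, 2]
r1 m[φ0→X2] = [2, 0, 1]
r1 m[φ1→X0] = [6, 7, 3]
r1 m[φ1→X1] = [3, 6, 7]
r1 m[φ2→X6] = [1, 0, 0]
r1 m[φ2→X1] = [1, 0, 3]
r1 m[φ3→X9] = [2, 1, 0]
r1 m[φ3→X1] = [1, 4, 0]
r1 m[φ4→X9] = [2, 9, 3]
r1 m[φ5→X2] = [7, 8, 0]
r1 m[φ6→X2] = [3, 1, 7]
r1 m[φ7→X1] = [0, 2, 4]
r1 m[X0→φ0] = [0, 0, 0]
r1 m[X0→φ1] = [0, 0, 0]
r1 m[X6→φ2] = [0, 0, 0]
r1 m[X9→φ3] = [0, 0, 0]
r1 m[X9→φ4] = [0, 0, 0]
r1 m[X2→φ0] = [0, 0, 0]
r1 m[X2→φ5] = [0, 0, 0]
r1 m[X2→φ6] = [0, 0, 0]
r1 m[X1→φ1] = [0, 0, 0]
r1 m[X1→φ2] = [0, 0, 0]
r1 m[X1→φ3] = [0, 0, 0]
r1 m[X1→φ7] = [0, 0, 0]
r2 m[φ0→X0] = [1, 0, 2]
r2 m[φ0→X2] = [2, 0, 1]
r2 m[φ1→X0] = [6, 7, 3]
r2 m[φ1→X1] = [3, 6, 7]
r2 m[φ2→X6] = [1, 0, 0]
r2 m[φ2→X1] = [1, 0, 3]
r2 m[φ3→X9] = [2, 1, 0]
r2 m[φ3→X1] = [1, 4, 0]
r2 m[φ4→X9] = [2, 9, 3]
r2 m[φ5→X2] = [7, 8, 0]
r2 m[φ6→X2] = [3, 1, 7]
r2 m[φ7→X1] = [0, 2, 4]
r2 m[X0→φ0] = [6, 7, 3]
r2 m[X0→φ1] = [1, 0, 2]
r2 m[X6→φ2] = [0, 0, 0]
r2 m[X9→φ3] = [2, 9, 3]
r2 m[X9→φ4] = [2, 1, 0]
r2 m[X2→φ0] = [10, 9, 7]
r2 m[X2→φ5] = [5, 1, 8]
r2 m[X2→φ6] = [9, 8, 1]
r2 m[X1→φ1] = [2, 6, 7]
r2 m[X1→φ2] = [4, 12, 11]
r2 m[X1→φ3] = [4, 8, 14]
r2 m[X1→φ7] = [5, 10, 10]
r3 m[φ0→X0] = [8, 9, 12]
r3 m[φ0→X2] = [5, 7, 7]
r3 m[φ1→X0] = [9, 11, 5]
r3 m[φ1→X1] = [5, 7, 7]
r3 m[φ2→X6] = [5, 6, 6]
r3 m[φ2→X1] = [1, 0, 3]
r3 m[φ3→X9] = [6, 5, 12]
r3 m[φ3→X1] = [4, 6, 3]
r3 m[φ4→X9] = [2, 9, 3]
r3 m[φ5→X2] = [7, 8, 0]
r3 m[φ6→X2] = [3, 1, 7]
r3 m[φ7→X1] = [0, 2, 4]
r3 m[X0→φ0] = [6, 7, 3]
r3 m[X0→φ1] = [1, 0, 2]
r3 m[X6→φ2] = [0, 0, 0]
r3 m[X9→φ3] = [2, 9, 3]
r3 m[X9→φ4] = [2, 1, 0]
r3 m[X2→φ0] = [10, 9, 7]
r3 m[X2→φ5] = [5, 1, 8]
r3 m[X2→φ6] = [9, 8, 1]
r3 m[X1→φ1] = [2, 6, 7]
r3 m[X1→φ2] = [4, 12, 11]
r3 m[X1→φ3] = [4, 8, 14]
r3 m[X1→φ7] = [5, 10, 10]
r4 m[φ0→X0] = [8, 9, 12]
r4 m[φ0→X2] = [5, 7, 7]
r4 m[φ1→X0] = [9, 11, 5]
r4 m[φ1→X1] = [5, 7, 7]
r4 m[φ2→X6] = [5, 6, 6]
r4 m[φ2→X1] = [1, 0, 3]
r4 m[φ3→X9] = [6, 5, 12]
r4 m[φ3→X1] = [4, 6, 3]
r4 m[φ4→X9] = [2, 9, 3]
r4 m[φ5→X2] = [7, 8, 0]
r4 m[φ6→X2] = [3, 1, 7]
r4 m[φ7→X1] = [0, 2, 4]
r4 m[X0→φ0] = [9, 11, 5]
r4 m[X0→φ1] = [8, 9, 12]
r4 m[X6→φ2] = [0, 0, 0]
r4 m[X9→φ3] = [2, 9, 3]
r4 m[X9→φ4] = [6, 5, 12]
r4 m[X2→φ0] = [10, 9, 7]
r4 m[X2→φ5] = [8, 8, 14]
r4 m[X2→φ6] = [12, 15, 7]
r4 m[X1→φ1] = [5, 8, 10]
r4 m[X1→φ2] = [9, 15, 14]
r4 m[X1→φ3] = [6, 9, 14]
r4 m[X1→φ7] = [10, 13, 13]
r5 m[φ0→X0] = [8, 9, 12]
r5 m[φ0→X2] = [7, 9, 10]
r5 m[φ1→X0] = [12, 14, 8]
r5 m[φ1→X1] = [15, 14, 15]
r5 m[φ2→X6] = [10, 11, 11]
r5 m[φ2→X1] = [1, 0, 3]
r5 m[φ3→X9] = [8, 7, 13]
r5 m[φ3→X1] = [4, 6, 3]
r5 m[φ4→X9] = [2, 9, 3]
r5 m[φ5→X2] = [7, 8, 0]
r5 m[φ6→X2] = [3, 1, 7]
r5 m[φ7→X1] = [0, 2, 4]
r5 m[X0→φ0] = [9, 11, 5]
r5 m[X0→φ1] = [8, 9, 12]
r5 m[X6→φ2] = [0, 0, 0]
r5 m[X9→φ3] = [2, 9, 3]
r5 m[X9→φ4] = [6, 5, 12]
r5 m[X2→φ0] = [10, 9, 7]
r5 m[X2→φ5] = [8, 8, 14]
r5 m[X2→φ6] = [12, 15, 7]
r5 m[X1→φ1] = [5, 8, 10]
r5 m[X1→φ2] = [9, 15, 14]
r5 m[X1→φ3] = [6, 9, 14]
r5 m[X1→φ7] = [10, 13, 13]
r6 m[φ0→X0] = [8, 9, 12]
r6 m[φ0→X2] = [7, 9, 10]
r6 m[φ1→X0] = [12, 14, 8]
r6 m[φ1→X1] = [15, 14, 15]
r6 m[φ2→X6] = [10, 11, 11]
r6 m[φ2→X1] = [1, 0, 3]
r6 m[φ3→X9] = [8, 7, 13]
r6 m[φ3→X1] = [4, 6, 3]
r6 m[φ4→X9] = [2, 9, 3]
r6 m[φ5→X2] = [7, 8, 0]
r6 m[φ6→X2] = [3, 1, 7]
r6 m[φ7→X1] = [0, 2, 4]
r6 m[X0→φ0] = [12, 14, 8]
r6 m[X0→φ1] = [8, 9, 12]
r6 m[X6→φ2] = [0, 0, 0]
r6 m[X9→φ3] = [2, 9, 3]
r6 m[X9→φ4] = [8, 7, 13]
r6 m[X2→φ0] = [10, 9, 7]
r6 m[X2→φ5] = [10, 10, 17]
r6 m[X2→φ6] = [14, 17, 10]
r6 m[X1→φ1] = [5, 8, 10]
r6 m[X1→φ2] = [19, 22, 22]
r6 m[X1→φ3] = [16, 16, 22]
r6 m[X1→φ7] = [20, 20, 21]
r7 m[φ0→X0] = [8, 9, 12]
r7 m[φ0→X2] = [10, 12, 13]
r7 m[φ1→X0] = [12, 14, 8]
r7 m[φ1→X1] = [15, 14, 15]
r7 m[φ2→X6] = [20, 21, 21]
r7 m[φ2→X1] = [1, 0, 3]
r7 m[φ3→X9] = [18, 17, 20]
r7 m[φ3→X1] = [4, 6, 3]
r7 m[φ4→X9] = [2, 9, 3]
r7 m[φ5→X2] = [7, 8, 0]
r7 m[φ6→X2] = [3, 1, 7]
r7 m[φ7→X1] = [0, 2, 4]
r7 m[X0→φ0] = [12, 14, 8]
r7 m[X0→φ1] = [8, 9, 12]
r7 m[X6→φ2] = [0, 0, 0]
r7 m[X9→φ3] = [2, 9, 3]
r7 m[X9→φ4] = [8, 7, 13]
r7 m[X2→φ0] = [10, 9, 7]
r7 m[X2→φ5] = [10, 10, 17]
r7 m[X2→φ6] = [14, 17, 10]
r7 m[X1→φ1] = [5, 8, 10]
r7 m[X1→φ2] = [19, 22, 22]
r7 m[X1→φ3] = [16, 16, 22]
r7 m[X1→φ7] = [20, 20, 21]
r8 m[φ0→X0] = [8, 9, 12]
r8 m[φ0→X2] = [10, 12, 13]
r8 m[φ1→X0] = [12, 14, 8]
r8 m[φ1→X1] = [15, 14, 15]
r8 m[φ2→X6] = [20, 21, 21]
r8 m[φ2→X1] = [1, 0, 3]
r8 m[φ3→X9] = [18, 17, 20]
r8 m[φ3→X1] = [4, 6, 3]
r8 m[φ4→X9] = [2, 9, 3]
r8 m[φ5→X2] = [7, 8, 0]
r8 m[φ6→X2] = [3, 1, 7]
r8 m[φ7→X1] = [0, 2, 4]
r8 m[X0→φ0] = [12, 14, 8]
r8 m[X0→φ1] = [8, 9, 12]
r8 m[X6→φ2] = [0, 0, 0]
r8 m[X9→φ3] = [2, 9, 3]
r8 m[X9→φ4] = [18, 17, 20]
r8 m[X2→φ0] = [10, 9, 7]
r8 m[X2→φ5] = [13, 13, 20]
r8 m[X2→φ6] = [17, 20, 13]
r8 m[X1→φ1] = [5, 8, 10]
r8 m[X1→φ2] = [19, 22, 22]
r8 m[X1→φ3] = [16, 16, 22]
r8 m[X1→φ7] = [20, 20, 21]
r9 m[φ0→X0] = [8, 9, 12]
r9 m[φ0→X2] = [10, 12, 13]
r9 m[φ1→X0] = [12, 14, 8]
r9 m[φ1→X1] = [15, 14, 15]
r9 m[φ2→X6] = [20, 21, 21]
r9 m[φ2→X1] = [1, 0, 3]
r9 m[φ3→X9] = [18, 17, 20]
r9 m[φ3→X1] = [4, 6, 3]
r9 m[φ4→X9] = [2, 9, 3]
r9 m[φ5→X2] = [7, 8, 0]
r9 m[φ6→X2] = [3, 1, 7]
r9 m[φ7→X1] = [0, 2, 4]
r9 m[X0→φ0] = [12, 14, 8]
r9 m[X0→φ1] = [8, 9, 12]
r9 m[X6→φ2] = [0, 0, 0]
r9 m[X9→φ3] = [2, 9, 3]
r9 m[X9→φ4] = [18, 17, 20]
r9 m[X2→φ0] = [10, 9, 7]
r9 m[X2→φ5] = [13, 13, 20]
r9 m[X2→φ6] = [17, 20, 13]
r9 m[X1→φ1] = [5, 8, 10]
r9 m[X1→φ2] = [19, 22, 22]
r9 m[X1→φ3] = [16, 16, 22]
r9 m[X1→φ7] = [20, 20, 21]
fixed point reached at round 9
b[X6] = ⊗ incoming = [20, 21, 21]

b[X6] = [20, 21, 21]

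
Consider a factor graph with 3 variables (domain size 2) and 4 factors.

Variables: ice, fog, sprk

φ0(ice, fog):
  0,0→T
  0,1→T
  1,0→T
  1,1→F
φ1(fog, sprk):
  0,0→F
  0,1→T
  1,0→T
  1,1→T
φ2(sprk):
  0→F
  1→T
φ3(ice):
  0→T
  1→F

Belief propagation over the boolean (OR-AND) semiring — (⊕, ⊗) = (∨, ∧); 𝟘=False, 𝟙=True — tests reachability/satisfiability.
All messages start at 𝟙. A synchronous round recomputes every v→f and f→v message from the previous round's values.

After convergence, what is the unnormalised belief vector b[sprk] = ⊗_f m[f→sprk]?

b[sprk] = [F, T]

init: all messages = 𝟙 over 2 values
r1 m[φ0→ice] = [T, T]
r1 m[φ0→fog] = [T, T]
r1 m[φ1→fog] = [T, T]
r1 m[φ1→sprk] = [T, T]
r1 m[φ2→sprk] = [F, T]
r1 m[φ3→ice] = [T, F]
r1 m[ice→φ0] = [T, T]
r1 m[ice→φ3] = [T, T]
r1 m[fog→φ0] = [T, T]
r1 m[fog→φ1] = [T, T]
r1 m[sprk→φ1] = [T, T]
r1 m[sprk→φ2] = [T, T]
r2 m[φ0→ice] = [T, T]
r2 m[φ0→fog] = [T, T]
r2 m[φ1→fog] = [T, T]
r2 m[φ1→sprk] = [T, T]
r2 m[φ2→sprk] = [F, T]
r2 m[φ3→ice] = [T, F]
r2 m[ice→φ0] = [T, F]
r2 m[ice→φ3] = [T, T]
r2 m[fog→φ0] = [T, T]
r2 m[fog→φ1] = [T, T]
r2 m[sprk→φ1] = [F, T]
r2 m[sprk→φ2] = [T, T]
r3 m[φ0→ice] = [T, T]
r3 m[φ0→fog] = [T, T]
r3 m[φ1→fog] = [T, T]
r3 m[φ1→sprk] = [T, T]
r3 m[φ2→sprk] = [F, T]
r3 m[φ3→ice] = [T, F]
r3 m[ice→φ0] = [T, F]
r3 m[ice→φ3] = [T, T]
r3 m[fog→φ0] = [T, T]
r3 m[fog→φ1] = [T, T]
r3 m[sprk→φ1] = [F, T]
r3 m[sprk→φ2] = [T, T]
fixed point reached at round 3
b[sprk] = ⊗ incoming = [F, T]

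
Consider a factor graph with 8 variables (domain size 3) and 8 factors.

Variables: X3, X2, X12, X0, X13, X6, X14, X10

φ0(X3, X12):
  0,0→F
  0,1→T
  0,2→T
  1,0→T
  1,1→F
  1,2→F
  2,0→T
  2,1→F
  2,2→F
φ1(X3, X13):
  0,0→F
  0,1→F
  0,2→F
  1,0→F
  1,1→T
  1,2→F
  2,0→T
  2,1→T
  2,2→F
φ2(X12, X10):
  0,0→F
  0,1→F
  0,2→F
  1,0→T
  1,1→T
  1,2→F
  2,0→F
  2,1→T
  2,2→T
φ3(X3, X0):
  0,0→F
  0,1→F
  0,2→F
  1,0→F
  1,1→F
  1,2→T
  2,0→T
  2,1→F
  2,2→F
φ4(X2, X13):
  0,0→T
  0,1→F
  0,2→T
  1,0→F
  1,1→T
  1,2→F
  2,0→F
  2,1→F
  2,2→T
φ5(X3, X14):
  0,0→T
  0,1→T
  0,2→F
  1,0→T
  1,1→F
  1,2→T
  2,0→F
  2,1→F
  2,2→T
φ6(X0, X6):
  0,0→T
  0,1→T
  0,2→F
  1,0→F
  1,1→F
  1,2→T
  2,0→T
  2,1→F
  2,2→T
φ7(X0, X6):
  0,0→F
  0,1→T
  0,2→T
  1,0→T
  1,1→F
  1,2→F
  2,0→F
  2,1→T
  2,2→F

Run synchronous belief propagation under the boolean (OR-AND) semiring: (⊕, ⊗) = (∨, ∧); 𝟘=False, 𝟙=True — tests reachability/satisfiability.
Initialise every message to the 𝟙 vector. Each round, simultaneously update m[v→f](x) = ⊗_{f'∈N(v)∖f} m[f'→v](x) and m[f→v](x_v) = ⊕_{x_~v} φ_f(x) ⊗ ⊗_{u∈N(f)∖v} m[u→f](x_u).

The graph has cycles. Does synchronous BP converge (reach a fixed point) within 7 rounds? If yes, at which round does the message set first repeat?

NOT CONVERGED within 7 rounds

init: all messages = 𝟙 over 3 values
r1 m[φ0→X3] = [T, T, T]
r1 m[φ0→X12] = [T, T, T]
r1 m[φ1→X3] = [F, T, T]
r1 m[φ1→X13] = [T, T, F]
r1 m[φ2→X12] = [F, T, T]
r1 m[φ2→X10] = [T, T, T]
r1 m[φ3→X3] = [F, T, T]
r1 m[φ3→X0] = [T, F, T]
r1 m[φ4→X2] = [T, T, T]
r1 m[φ4→X13] = [T, T, T]
r1 m[φ5→X3] = [T, T, T]
r1 m[φ5→X14] = [T, T, T]
r1 m[φ6→X0] = [T, T, T]
r1 m[φ6→X6] = [T, T, T]
r1 m[φ7→X0] = [T, T, T]
r1 m[φ7→X6] = [T, T, T]
r1 m[X3→φ0] = [T, T, T]
r1 m[X3→φ1] = [T, T, T]
r1 m[X3→φ3] = [T, T, T]
r1 m[X3→φ5] = [T, T, T]
r1 m[X2→φ4] = [T, T, T]
r1 m[X12→φ0] = [T, T, T]
r1 m[X12→φ2] = [T, T, T]
r1 m[X0→φ3] = [T, T, T]
r1 m[X0→φ6] = [T, T, T]
r1 m[X0→φ7] = [T, T, T]
r1 m[X13→φ1] = [T, T, T]
r1 m[X13→φ4] = [T, T, T]
r1 m[X6→φ6] = [T, T, T]
r1 m[X6→φ7] = [T, T, T]
r1 m[X14→φ5] = [T, T, T]
r1 m[X10→φ2] = [T, T, T]
r2 m[φ0→X3] = [T, T, T]
r2 m[φ0→X12] = [T, T, T]
r2 m[φ1→X3] = [F, T, T]
r2 m[φ1→X13] = [T, T, F]
r2 m[φ2→X12] = [F, T, T]
r2 m[φ2→X10] = [T, T, T]
r2 m[φ3→X3] = [F, T, T]
r2 m[φ3→X0] = [T, F, T]
r2 m[φ4→X2] = [T, T, T]
r2 m[φ4→X13] = [T, T, T]
r2 m[φ5→X3] = [T, T, T]
r2 m[φ5→X14] = [T, T, T]
r2 m[φ6→X0] = [T, T, T]
r2 m[φ6→X6] = [T, T, T]
r2 m[φ7→X0] = [T, T, T]
r2 m[φ7→X6] = [T, T, T]
r2 m[X3→φ0] = [F, T, T]
r2 m[X3→φ1] = [F, T, T]
r2 m[X3→φ3] = [F, T, T]
r2 m[X3→φ5] = [F, T, T]
r2 m[X2→φ4] = [T, T, T]
r2 m[X12→φ0] = [F, T, T]
r2 m[X12→φ2] = [T, T, T]
r2 m[X0→φ3] = [T, T, T]
r2 m[X0→φ6] = [T, F, T]
r2 m[X0→φ7] = [T, F, T]
r2 m[X13→φ1] = [T, T, T]
r2 m[X13→φ4] = [T, T, F]
r2 m[X6→φ6] = [T, T, T]
r2 m[X6→φ7] = [T, T, T]
r2 m[X14→φ5] = [T, T, T]
r2 m[X10→φ2] = [T, T, T]
r3 m[φ0→X3] = [T, F, F]
r3 m[φ0→X12] = [T, F, F]
r3 m[φ1→X3] = [F, T, T]
r3 m[φ1→X13] = [T, T, F]
r3 m[φ2→X12] = [F, T, T]
r3 m[φ2→X10] = [T, T, T]
r3 m[φ3→X3] = [F, T, T]
r3 m[φ3→X0] = [T, F, T]
r3 m[φ4→X2] = [T, T, F]
r3 m[φ4→X13] = [T, T, T]
r3 m[φ5→X3] = [T, T, T]
r3 m[φ5→X14] = [T, F, T]
r3 m[φ6→X0] = [T, T, T]
r3 m[φ6→X6] = [T, T, T]
r3 m[φ7→X0] = [T, T, T]
r3 m[φ7→X6] = [F, T, T]
r3 m[X3→φ0] = [F, T, T]
r3 m[X3→φ1] = [F, T, T]
r3 m[X3→φ3] = [F, T, T]
r3 m[X3→φ5] = [F, T, T]
r3 m[X2→φ4] = [T, T, T]
r3 m[X12→φ0] = [F, T, T]
r3 m[X12→φ2] = [T, T, T]
r3 m[X0→φ3] = [T, T, T]
r3 m[X0→φ6] = [T, F, T]
r3 m[X0→φ7] = [T, F, T]
r3 m[X13→φ1] = [T, T, T]
r3 m[X13→φ4] = [T, T, F]
r3 m[X6→φ6] = [T, T, T]
r3 m[X6→φ7] = [T, T, T]
r3 m[X14→φ5] = [T, T, T]
r3 m[X10→φ2] = [T, T, T]
r4 m[φ0→X3] = [T, F, F]
r4 m[φ0→X12] = [T, F, F]
r4 m[φ1→X3] = [F, T, T]
r4 m[φ1→X13] = [T, T, F]
r4 m[φ2→X12] = [F, T, T]
r4 m[φ2→X10] = [T, T, T]
r4 m[φ3→X3] = [F, T, T]
r4 m[φ3→X0] = [T, F, T]
r4 m[φ4→X2] = [T, T, F]
r4 m[φ4→X13] = [T, T, T]
r4 m[φ5→X3] = [T, T, T]
r4 m[φ5→X14] = [T, F, T]
r4 m[φ6→X0] = [T, T, T]
r4 m[φ6→X6] = [T, T, T]
r4 m[φ7→X0] = [T, T, T]
r4 m[φ7→X6] = [F, T, T]
r4 m[X3→φ0] = [F, T, T]
r4 m[X3→φ1] = [F, F, F]
r4 m[X3→φ3] = [F, F, F]
r4 m[X3→φ5] = [F, F, F]
r4 m[X2→φ4] = [T, T, T]
r4 m[X12→φ0] = [F, T, T]
r4 m[X12→φ2] = [T, F, F]
r4 m[X0→φ3] = [T, T, T]
r4 m[X0→φ6] = [T, F, T]
r4 m[X0→φ7] = [T, F, T]
r4 m[X13→φ1] = [T, T, T]
r4 m[X13→φ4] = [T, T, F]
r4 m[X6→φ6] = [F, T, T]
r4 m[X6→φ7] = [T, T, T]
r4 m[X14→φ5] = [T, T, T]
r4 m[X10→φ2] = [T, T, T]
r5 m[φ0→X3] = [T, F, F]
r5 m[φ0→X12] = [T, F, F]
r5 m[φ1→X3] = [F, T, T]
r5 m[φ1→X13] = [F, F, F]
r5 m[φ2→X12] = [F, T, T]
r5 m[φ2→X10] = [F, F, F]
r5 m[φ3→X3] = [F, T, T]
r5 m[φ3→X0] = [F, F, F]
r5 m[φ4→X2] = [T, T, F]
r5 m[φ4→X13] = [T, T, T]
r5 m[φ5→X3] = [T, T, T]
r5 m[φ5→X14] = [F, F, F]
r5 m[φ6→X0] = [T, T, T]
r5 m[φ6→X6] = [T, T, T]
r5 m[φ7→X0] = [T, T, T]
r5 m[φ7→X6] = [F, T, T]
r5 m[X3→φ0] = [F, T, T]
r5 m[X3→φ1] = [F, F, F]
r5 m[X3→φ3] = [F, F, F]
r5 m[X3→φ5] = [F, F, F]
r5 m[X2→φ4] = [T, T, T]
r5 m[X12→φ0] = [F, T, T]
r5 m[X12→φ2] = [T, F, F]
r5 m[X0→φ3] = [T, T, T]
r5 m[X0→φ6] = [T, F, T]
r5 m[X0→φ7] = [T, F, T]
r5 m[X13→φ1] = [T, T, T]
r5 m[X13→φ4] = [T, T, F]
r5 m[X6→φ6] = [F, T, T]
r5 m[X6→φ7] = [T, T, T]
r5 m[X14→φ5] = [T, T, T]
r5 m[X10→φ2] = [T, T, T]
r6 m[φ0→X3] = [T, F, F]
r6 m[φ0→X12] = [T, F, F]
r6 m[φ1→X3] = [F, T, T]
r6 m[φ1→X13] = [F, F, F]
r6 m[φ2→X12] = [F, T, T]
r6 m[φ2→X10] = [F, F, F]
r6 m[φ3→X3] = [F, T, T]
r6 m[φ3→X0] = [F, F, F]
r6 m[φ4→X2] = [T, T, F]
r6 m[φ4→X13] = [T, T, T]
r6 m[φ5→X3] = [T, T, T]
r6 m[φ5→X14] = [F, F, F]
r6 m[φ6→X0] = [T, T, T]
r6 m[φ6→X6] = [T, T, T]
r6 m[φ7→X0] = [T, T, T]
r6 m[φ7→X6] = [F, T, T]
r6 m[X3→φ0] = [F, T, T]
r6 m[X3→φ1] = [F, F, F]
r6 m[X3→φ3] = [F, F, F]
r6 m[X3→φ5] = [F, F, F]
r6 m[X2→φ4] = [T, T, T]
r6 m[X12→φ0] = [F, T, T]
r6 m[X12→φ2] = [T, F, F]
r6 m[X0→φ3] = [T, T, T]
r6 m[X0→φ6] = [F, F, F]
r6 m[X0→φ7] = [F, F, F]
r6 m[X13→φ1] = [T, T, T]
r6 m[X13→φ4] = [F, F, F]
r6 m[X6→φ6] = [F, T, T]
r6 m[X6→φ7] = [T, T, T]
r6 m[X14→φ5] = [T, T, T]
r6 m[X10→φ2] = [T, T, T]
r7 m[φ0→X3] = [T, F, F]
r7 m[φ0→X12] = [T, F, F]
r7 m[φ1→X3] = [F, T, T]
r7 m[φ1→X13] = [F, F, F]
r7 m[φ2→X12] = [F, T, T]
r7 m[φ2→X10] = [F, F, F]
r7 m[φ3→X3] = [F, T, T]
r7 m[φ3→X0] = [F, F, F]
r7 m[φ4→X2] = [F, F, F]
r7 m[φ4→X13] = [T, T, T]
r7 m[φ5→X3] = [T, T, T]
r7 m[φ5→X14] = [F, F, F]
r7 m[φ6→X0] = [T, T, T]
r7 m[φ6→X6] = [F, F, F]
r7 m[φ7→X0] = [T, T, T]
r7 m[φ7→X6] = [F, F, F]
r7 m[X3→φ0] = [F, T, T]
r7 m[X3→φ1] = [F, F, F]
r7 m[X3→φ3] = [F, F, F]
r7 m[X3→φ5] = [F, F, F]
r7 m[X2→φ4] = [T, T, T]
r7 m[X12→φ0] = [F, T, T]
r7 m[X12→φ2] = [T, F, F]
r7 m[X0→φ3] = [T, T, T]
r7 m[X0→φ6] = [F, F, F]
r7 m[X0→φ7] = [F, F, F]
r7 m[X13→φ1] = [T, T, T]
r7 m[X13→φ4] = [F, F, F]
r7 m[X6→φ6] = [F, T, T]
r7 m[X6→φ7] = [T, T, T]
r7 m[X14→φ5] = [T, T, T]
r7 m[X10→φ2] = [T, T, T]
no fixed point within 7 rounds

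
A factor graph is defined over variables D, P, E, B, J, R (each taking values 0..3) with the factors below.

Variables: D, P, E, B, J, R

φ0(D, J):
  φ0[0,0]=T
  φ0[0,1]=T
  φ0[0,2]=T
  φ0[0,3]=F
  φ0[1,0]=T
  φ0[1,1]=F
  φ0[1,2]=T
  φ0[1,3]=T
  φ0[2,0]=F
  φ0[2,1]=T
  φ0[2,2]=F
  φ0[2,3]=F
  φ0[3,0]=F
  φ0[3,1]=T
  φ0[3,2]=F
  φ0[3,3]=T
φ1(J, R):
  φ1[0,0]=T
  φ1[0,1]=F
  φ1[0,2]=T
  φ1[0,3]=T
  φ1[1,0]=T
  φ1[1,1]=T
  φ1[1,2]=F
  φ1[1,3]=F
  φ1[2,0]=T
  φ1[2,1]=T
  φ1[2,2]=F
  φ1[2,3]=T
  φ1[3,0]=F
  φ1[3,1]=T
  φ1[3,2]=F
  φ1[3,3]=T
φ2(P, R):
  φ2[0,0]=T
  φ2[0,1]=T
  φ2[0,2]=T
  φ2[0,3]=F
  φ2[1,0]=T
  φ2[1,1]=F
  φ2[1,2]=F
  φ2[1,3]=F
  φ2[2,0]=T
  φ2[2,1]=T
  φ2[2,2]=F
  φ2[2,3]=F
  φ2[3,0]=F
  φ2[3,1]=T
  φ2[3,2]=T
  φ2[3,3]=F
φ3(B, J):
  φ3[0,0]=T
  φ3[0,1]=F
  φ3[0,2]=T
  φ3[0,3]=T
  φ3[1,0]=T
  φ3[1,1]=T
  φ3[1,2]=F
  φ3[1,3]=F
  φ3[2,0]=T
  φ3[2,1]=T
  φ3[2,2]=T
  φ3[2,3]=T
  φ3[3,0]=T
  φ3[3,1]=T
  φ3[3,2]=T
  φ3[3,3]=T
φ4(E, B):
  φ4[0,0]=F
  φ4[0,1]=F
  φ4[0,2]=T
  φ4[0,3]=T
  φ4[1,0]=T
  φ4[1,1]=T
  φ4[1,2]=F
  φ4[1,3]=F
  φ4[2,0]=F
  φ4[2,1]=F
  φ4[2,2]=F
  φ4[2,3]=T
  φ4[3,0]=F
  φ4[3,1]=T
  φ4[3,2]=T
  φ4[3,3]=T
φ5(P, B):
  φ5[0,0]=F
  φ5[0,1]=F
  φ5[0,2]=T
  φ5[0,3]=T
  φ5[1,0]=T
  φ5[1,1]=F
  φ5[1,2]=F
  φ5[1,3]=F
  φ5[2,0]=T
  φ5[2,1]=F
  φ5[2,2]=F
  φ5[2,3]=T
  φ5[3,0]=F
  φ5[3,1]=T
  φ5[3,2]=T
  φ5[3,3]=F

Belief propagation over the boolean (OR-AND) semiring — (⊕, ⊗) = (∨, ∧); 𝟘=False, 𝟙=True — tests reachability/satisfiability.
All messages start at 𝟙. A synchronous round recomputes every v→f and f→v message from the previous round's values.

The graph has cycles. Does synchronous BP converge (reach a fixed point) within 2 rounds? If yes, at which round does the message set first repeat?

NOT CONVERGED within 2 rounds

init: all messages = 𝟙 over 4 values
r1 m[φ0→D] = [T, T, T, T]
r1 m[φ0→J] = [T, T, T, T]
r1 m[φ1→J] = [T, T, T, T]
r1 m[φ1→R] = [T, T, T, T]
r1 m[φ2→P] = [T, T, T, T]
r1 m[φ2→R] = [T, T, T, F]
r1 m[φ3→B] = [T, T, T, T]
r1 m[φ3→J] = [T, T, T, T]
r1 m[φ4→E] = [T, T, T, T]
r1 m[φ4→B] = [T, T, T, T]
r1 m[φ5→P] = [T, T, T, T]
r1 m[φ5→B] = [T, T, T, T]
r1 m[D→φ0] = [T, T, T, T]
r1 m[P→φ2] = [T, T, T, T]
r1 m[P→φ5] = [T, T, T, T]
r1 m[E→φ4] = [T, T, T, T]
r1 m[B→φ3] = [T, T, T, T]
r1 m[B→φ4] = [T, T, T, T]
r1 m[B→φ5] = [T, T, T, T]
r1 m[J→φ0] = [T, T, T, T]
r1 m[J→φ1] = [T, T, T, T]
r1 m[J→φ3] = [T, T, T, T]
r1 m[R→φ1] = [T, T, T, T]
r1 m[R→φ2] = [T, T, T, T]
r2 m[φ0→D] = [T, T, T, T]
r2 m[φ0→J] = [T, T, T, T]
r2 m[φ1→J] = [T, T, T, T]
r2 m[φ1→R] = [T, T, T, T]
r2 m[φ2→P] = [T, T, T, T]
r2 m[φ2→R] = [T, T, T, F]
r2 m[φ3→B] = [T, T, T, T]
r2 m[φ3→J] = [T, T, T, T]
r2 m[φ4→E] = [T, T, T, T]
r2 m[φ4→B] = [T, T, T, T]
r2 m[φ5→P] = [T, T, T, T]
r2 m[φ5→B] = [T, T, T, T]
r2 m[D→φ0] = [T, T, T, T]
r2 m[P→φ2] = [T, T, T, T]
r2 m[P→φ5] = [T, T, T, T]
r2 m[E→φ4] = [T, T, T, T]
r2 m[B→φ3] = [T, T, T, T]
r2 m[B→φ4] = [T, T, T, T]
r2 m[B→φ5] = [T, T, T, T]
r2 m[J→φ0] = [T, T, T, T]
r2 m[J→φ1] = [T, T, T, T]
r2 m[J→φ3] = [T, T, T, T]
r2 m[R→φ1] = [T, T, T, F]
r2 m[R→φ2] = [T, T, T, T]
no fixed point within 2 rounds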